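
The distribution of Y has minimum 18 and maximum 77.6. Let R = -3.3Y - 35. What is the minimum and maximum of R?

a = -3.3 < 0, so order reverses: min(R) = a·max(Y)+b = (-3.3)·77.6 + (-35) = -291.08; max(R) = a·min(Y)+b = (-3.3)·18 + (-35) = -94.4.

min(R) = -291.08, max(R) = -94.4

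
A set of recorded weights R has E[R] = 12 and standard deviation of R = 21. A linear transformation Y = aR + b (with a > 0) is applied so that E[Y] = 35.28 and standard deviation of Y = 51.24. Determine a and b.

a = 2.44, b = 6

standard deviation of Y = a·standard deviation of R (a > 0), so a = 51.24/21 = 2.44.
E[Y] = a·E[R] + b, so b = 35.28 − 2.44·12 = 6.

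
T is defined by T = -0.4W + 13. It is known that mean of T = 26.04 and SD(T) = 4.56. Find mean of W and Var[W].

mean of W = -32.6, Var[W] = 129.96

From T = -0.4W + 13: mean of T = a·mean of W + b, so mean of W = (mean of T − b)/a = (26.04 − 13)/(-0.4) = -32.6.
Var[T] = 4.56² = 20.7936.
Var[T] = a²·Var[W], so Var[W] = 20.7936/(-0.4)² = 129.96.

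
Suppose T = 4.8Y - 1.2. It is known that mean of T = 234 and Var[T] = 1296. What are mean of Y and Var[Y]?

From T = 4.8Y - 1.2: mean of T = a·mean of Y + b, so mean of Y = (mean of T − b)/a = (234 − (-1.2))/4.8 = 49.
Var[T] = a²·Var[Y], so Var[Y] = 1296/4.8² = 56.25.

mean of Y = 49, Var[Y] = 56.25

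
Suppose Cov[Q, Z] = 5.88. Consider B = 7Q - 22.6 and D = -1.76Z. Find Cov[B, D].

Cov[B, D] = -72.4416

Cov[B, D] = a·c·Cov[Q, Z] = 7·(-1.76)·5.88 = -72.4416. Additive constants drop out.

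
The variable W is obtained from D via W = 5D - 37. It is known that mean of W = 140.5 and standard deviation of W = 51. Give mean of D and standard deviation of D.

From W = 5D - 37: mean of W = a·mean of D + b, so mean of D = (mean of W − b)/a = (140.5 − (-37))/5 = 35.5.
standard deviation of W = |a|·standard deviation of D, so standard deviation of D = 51/|5| = 10.2.

mean of D = 35.5, standard deviation of D = 10.2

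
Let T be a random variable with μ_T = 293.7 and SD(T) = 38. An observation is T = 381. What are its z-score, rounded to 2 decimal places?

z = (T − μ_T) / SD(T) = (381 − 293.7) / 38 ≈ 2.30.

z = 2.30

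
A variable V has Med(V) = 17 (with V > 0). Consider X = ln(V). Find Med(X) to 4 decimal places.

Med(X) = 2.8332

ln(V) is monotone on this domain, so Med(X) = ln(17) ≈ 2.8332.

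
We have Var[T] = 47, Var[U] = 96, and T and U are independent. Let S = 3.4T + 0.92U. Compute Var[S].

Var[S] = a²·Var[T] + b²·Var[U] + 2ab·Cov[T, U] with a = 3.4, b = 0.92.
Independence gives Cov[T, U] = 0.
= 3.4²·47 + 0.92²·96 + 2·3.4·0.92·0
= 543.32 + 81.2544 + 0 = 624.5744.

Var[S] = 624.5744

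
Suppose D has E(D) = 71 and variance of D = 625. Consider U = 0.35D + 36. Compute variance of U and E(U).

U = 0.35D + 36 is linear with a = 0.35, b = 36.
variance of U = a²·variance of D = 0.35²·625 = 76.5625 (the additive constant 36 does not affect variance).
E(U) = a·E(D) + b = 0.35·71 + 36 = 60.85.

variance of U = 76.5625, E(U) = 60.85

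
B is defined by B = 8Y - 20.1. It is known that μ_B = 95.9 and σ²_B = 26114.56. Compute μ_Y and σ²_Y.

μ_Y = 14.5, σ²_Y = 408.04

From B = 8Y - 20.1: μ_B = a·μ_Y + b, so μ_Y = (μ_B − b)/a = (95.9 − (-20.1))/8 = 14.5.
σ²_B = a²·σ²_Y, so σ²_Y = 26114.56/8² = 408.04.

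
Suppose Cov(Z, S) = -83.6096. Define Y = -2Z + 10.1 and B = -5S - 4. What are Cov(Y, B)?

Cov(Y, B) = -836.096

Cov(Y, B) = a·c·Cov(Z, S) = (-2)·(-5)·(-83.6096) = -836.096. Additive constants drop out.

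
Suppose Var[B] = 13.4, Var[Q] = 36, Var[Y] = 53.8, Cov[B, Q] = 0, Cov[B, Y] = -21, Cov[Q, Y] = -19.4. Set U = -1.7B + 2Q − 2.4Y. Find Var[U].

Var[U] = a²·Var[B] + b²·Var[Q] + c²·Var[Y] + 2ab·Cov[B, Q] + 2ac·Cov[B, Y] + 2bc·Cov[Q, Y], with a = -1.7, b = 2, c = -2.4.
= 38.726 + 144 + 309.888 + 0 + (-171.36) + 186.24
= 507.494.

Var[U] = 507.494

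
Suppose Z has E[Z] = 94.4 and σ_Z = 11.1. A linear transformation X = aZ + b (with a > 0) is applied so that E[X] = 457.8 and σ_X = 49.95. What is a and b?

σ_X = a·σ_Z (a > 0), so a = 49.95/11.1 = 4.5.
E[X] = a·E[Z] + b, so b = 457.8 − 4.5·94.4 = 33.

a = 4.5, b = 33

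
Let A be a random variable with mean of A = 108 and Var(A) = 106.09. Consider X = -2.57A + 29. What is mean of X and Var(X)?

mean of X = -248.56, Var(X) = 700.713841

X = -2.57A + 29 is linear with a = -2.57, b = 29.
mean of X = a·mean of A + b = (-2.57)·108 + 29 = -248.56.
Var(X) = a²·Var(A) = (-2.57)²·106.09 = 700.713841 (the additive constant 29 does not affect variance).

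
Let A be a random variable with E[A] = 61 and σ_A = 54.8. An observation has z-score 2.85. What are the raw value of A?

A = 217.18

A = E[A] + z·σ_A = 61 + 2.85·54.8 = 217.18.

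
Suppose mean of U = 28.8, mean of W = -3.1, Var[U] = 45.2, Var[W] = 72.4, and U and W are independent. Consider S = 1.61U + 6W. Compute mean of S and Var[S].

mean of S = 27.768, Var[S] = 2723.56292

mean of S = 1.61·mean of U + 6·mean of W = 1.61·28.8 + 6·(-3.1) = 27.768.
Var[S] = a²·Var[U] + b²·Var[W] + 2ab·Cov(U, W) with a = 1.61, b = 6.
Independence gives Cov(U, W) = 0.
= 1.61²·45.2 + 6²·72.4 + 2·1.61·6·0
= 117.16292 + 2606.4 + 0 = 2723.56292.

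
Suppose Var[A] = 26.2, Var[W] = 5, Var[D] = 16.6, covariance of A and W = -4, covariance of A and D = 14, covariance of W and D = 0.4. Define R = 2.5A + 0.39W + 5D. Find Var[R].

Var[R] = 923.2705

Var[R] = a²·Var[A] + b²·Var[W] + c²·Var[D] + 2ab·covariance of A and W + 2ac·covariance of A and D + 2bc·covariance of W and D, with a = 2.5, b = 0.39, c = 5.
= 163.75 + 0.7605 + 415 + (-7.8) + 350 + 1.56
= 923.2705.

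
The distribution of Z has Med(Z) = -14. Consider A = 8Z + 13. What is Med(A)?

Med(A) = -99

A linear map preserves order up to sign, so Med(A) = a·Med(Z) + b = 8·(-14) + 13 = -99.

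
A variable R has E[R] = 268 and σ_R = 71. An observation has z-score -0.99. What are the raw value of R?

R = 197.71

R = E[R] + z·σ_R = 268 + (-0.99)·71 = 197.71.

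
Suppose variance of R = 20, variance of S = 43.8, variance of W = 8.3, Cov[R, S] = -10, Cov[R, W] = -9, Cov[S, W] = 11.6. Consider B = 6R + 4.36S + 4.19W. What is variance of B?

variance of B = a²·variance of R + b²·variance of S + c²·variance of W + 2ab·Cov[R, S] + 2ac·Cov[R, W] + 2bc·Cov[S, W], with a = 6, b = 4.36, c = 4.19.
= 720 + 832.62048 + 145.71563 + (-523.2) + (-452.52) + 423.82688
= 1146.44299.

variance of B = 1146.44299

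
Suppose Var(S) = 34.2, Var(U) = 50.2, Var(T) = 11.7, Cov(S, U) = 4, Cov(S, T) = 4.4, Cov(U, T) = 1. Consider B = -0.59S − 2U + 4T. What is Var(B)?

Var(B) = 372.57702

Var(B) = a²·Var(S) + b²·Var(U) + c²·Var(T) + 2ab·Cov(S, U) + 2ac·Cov(S, T) + 2bc·Cov(U, T), with a = -0.59, b = -2, c = 4.
= 11.90502 + 200.8 + 187.2 + 9.44 + (-20.768) + (-16)
= 372.57702.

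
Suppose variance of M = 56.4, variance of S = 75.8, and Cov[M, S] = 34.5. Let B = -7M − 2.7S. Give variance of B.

variance of B = 4620.282

variance of B = a²·variance of M + b²·variance of S + 2ab·Cov[M, S] with a = -7, b = -2.7.
= (-7)²·56.4 + (-2.7)²·75.8 + 2·(-7)·(-2.7)·34.5
= 2763.6 + 552.582 + 1304.1 = 4620.282.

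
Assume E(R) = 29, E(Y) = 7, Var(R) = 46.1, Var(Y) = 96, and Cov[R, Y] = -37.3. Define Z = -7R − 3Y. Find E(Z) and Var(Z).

E(Z) = -224, Var(Z) = 1556.3

E(Z) = (-7)·E(R) + (-3)·E(Y) = (-7)·29 + (-3)·7 = -224.
Var(Z) = a²·Var(R) + b²·Var(Y) + 2ab·Cov[R, Y] with a = -7, b = -3.
= (-7)²·46.1 + (-3)²·96 + 2·(-7)·(-3)·(-37.3)
= 2258.9 + 864 + (-1566.6) = 1556.3.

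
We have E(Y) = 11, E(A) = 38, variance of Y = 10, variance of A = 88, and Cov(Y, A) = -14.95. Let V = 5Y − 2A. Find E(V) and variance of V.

E(V) = -21, variance of V = 901

E(V) = 5·E(Y) + (-2)·E(A) = 5·11 + (-2)·38 = -21.
variance of V = a²·variance of Y + b²·variance of A + 2ab·Cov(Y, A) with a = 5, b = -2.
= 5²·10 + (-2)²·88 + 2·5·(-2)·(-14.95)
= 250 + 352 + 299 = 901.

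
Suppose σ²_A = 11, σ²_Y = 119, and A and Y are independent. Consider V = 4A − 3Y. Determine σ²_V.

σ²_V = a²·σ²_A + b²·σ²_Y + 2ab·covariance of A and Y with a = 4, b = -3.
Independence gives covariance of A and Y = 0.
= 4²·11 + (-3)²·119 + 2·4·(-3)·0
= 176 + 1071 + 0 = 1247.

σ²_V = 1247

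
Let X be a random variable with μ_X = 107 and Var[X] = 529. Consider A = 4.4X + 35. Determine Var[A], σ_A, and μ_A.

Var[A] = 10241.44, σ_A = 101.2, μ_A = 505.8

A = 4.4X + 35 is linear with a = 4.4, b = 35.
Var[A] = a²·Var[X] = 4.4²·529 = 10241.44 (the additive constant 35 does not affect variance).
σ_X = √529 = 23.
σ_A = |a|·σ_X = |4.4|·23 = 101.2.
μ_A = a·μ_X + b = 4.4·107 + 35 = 505.8.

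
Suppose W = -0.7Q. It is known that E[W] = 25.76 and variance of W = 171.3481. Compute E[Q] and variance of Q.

From W = -0.7Q: E[W] = a·E[Q] + b, so E[Q] = (E[W] − b)/a = (25.76 − 0)/(-0.7) = -36.8.
variance of W = a²·variance of Q, so variance of Q = 171.3481/(-0.7)² = 349.69.

E[Q] = -36.8, variance of Q = 349.69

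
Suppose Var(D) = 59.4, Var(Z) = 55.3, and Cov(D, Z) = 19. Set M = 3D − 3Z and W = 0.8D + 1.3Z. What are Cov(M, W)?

By bilinearity, Cov(M, W) = ac·Var(D) + bd·Var(Z) + (ad+bc)·Cov(D, Z), with a=3, b=-3, c=0.8, d=1.3.
ac·Var(D) = 3·0.8·59.4 = 142.56
bd·Var(Z) = (-3)·1.3·55.3 = -215.67
(ad+bc)·Cov(D, Z) = (1.5)·19 = 28.5
Cov(M, W) = 142.56 + (-215.67) + 28.5 = -44.61.

Cov(M, W) = -44.61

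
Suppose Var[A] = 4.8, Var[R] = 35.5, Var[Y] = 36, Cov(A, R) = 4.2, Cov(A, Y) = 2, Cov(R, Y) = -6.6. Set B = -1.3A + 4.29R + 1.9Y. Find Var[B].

Var[B] = 627.09755

Var[B] = a²·Var[A] + b²·Var[R] + c²·Var[Y] + 2ab·Cov(A, R) + 2ac·Cov(A, Y) + 2bc·Cov(R, Y), with a = -1.3, b = 4.29, c = 1.9.
= 8.112 + 653.34555 + 129.96 + (-46.8468) + (-9.88) + (-107.5932)
= 627.09755.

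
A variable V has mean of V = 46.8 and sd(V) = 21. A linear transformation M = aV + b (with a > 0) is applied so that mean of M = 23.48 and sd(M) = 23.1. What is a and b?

a = 1.1, b = -28

sd(M) = a·sd(V) (a > 0), so a = 23.1/21 = 1.1.
mean of M = a·mean of V + b, so b = 23.48 − 1.1·46.8 = -28.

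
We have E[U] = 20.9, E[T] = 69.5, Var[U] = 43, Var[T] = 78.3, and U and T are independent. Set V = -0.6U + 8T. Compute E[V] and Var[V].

E[V] = (-0.6)·E[U] + 8·E[T] = (-0.6)·20.9 + 8·69.5 = 543.46.
Var[V] = a²·Var[U] + b²·Var[T] + 2ab·covariance of U and T with a = -0.6, b = 8.
Independence gives covariance of U and T = 0.
= (-0.6)²·43 + 8²·78.3 + 2·(-0.6)·8·0
= 15.48 + 5011.2 + 0 = 5026.68.

E[V] = 543.46, Var[V] = 5026.68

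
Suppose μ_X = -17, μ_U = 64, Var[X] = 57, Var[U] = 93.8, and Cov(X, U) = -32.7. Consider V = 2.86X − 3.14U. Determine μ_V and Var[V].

μ_V = -249.58, Var[V] = 1978.38584

μ_V = 2.86·μ_X + (-3.14)·μ_U = 2.86·(-17) + (-3.14)·64 = -249.58.
Var[V] = a²·Var[X] + b²·Var[U] + 2ab·Cov(X, U) with a = 2.86, b = -3.14.
= 2.86²·57 + (-3.14)²·93.8 + 2·2.86·(-3.14)·(-32.7)
= 466.2372 + 924.83048 + 587.31816 = 1978.38584.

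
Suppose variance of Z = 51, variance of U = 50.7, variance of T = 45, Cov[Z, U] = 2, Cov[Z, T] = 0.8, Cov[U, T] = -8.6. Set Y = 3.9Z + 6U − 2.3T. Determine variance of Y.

variance of Y = 3155.568

variance of Y = a²·variance of Z + b²·variance of U + c²·variance of T + 2ab·Cov[Z, U] + 2ac·Cov[Z, T] + 2bc·Cov[U, T], with a = 3.9, b = 6, c = -2.3.
= 775.71 + 1825.2 + 238.05 + 93.6 + (-14.352) + 237.36
= 3155.568.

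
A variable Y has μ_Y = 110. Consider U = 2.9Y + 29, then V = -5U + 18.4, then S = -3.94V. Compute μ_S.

μ_S = 6783.104

μ_U = 2.9·110 + 29 = 348.
μ_V = (-5)·348 + 18.4 = -1721.6.
μ_S = (-3.94)·(-1721.6) = 6783.104.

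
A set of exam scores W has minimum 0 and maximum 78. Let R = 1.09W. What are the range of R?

Range of W = 78 − 0 = 78.
Range(R) = |a|·Range(W) = |1.09|·78 = 85.02.

Range(R) = 85.02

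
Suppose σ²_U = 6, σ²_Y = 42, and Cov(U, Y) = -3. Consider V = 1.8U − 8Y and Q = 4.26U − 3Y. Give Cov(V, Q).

By bilinearity, Cov(V, Q) = ac·σ²_U + bd·σ²_Y + (ad+bc)·Cov(U, Y), with a=1.8, b=-8, c=4.26, d=-3.
ac·σ²_U = 1.8·4.26·6 = 46.008
bd·σ²_Y = (-8)·(-3)·42 = 1008
(ad+bc)·Cov(U, Y) = (-39.48)·(-3) = 118.44
Cov(V, Q) = 46.008 + 1008 + 118.44 = 1172.448.

Cov(V, Q) = 1172.448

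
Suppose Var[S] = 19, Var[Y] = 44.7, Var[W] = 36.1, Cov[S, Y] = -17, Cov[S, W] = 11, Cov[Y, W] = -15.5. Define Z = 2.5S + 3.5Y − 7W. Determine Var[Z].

Var[Z] = 2512.225

Var[Z] = a²·Var[S] + b²·Var[Y] + c²·Var[W] + 2ab·Cov[S, Y] + 2ac·Cov[S, W] + 2bc·Cov[Y, W], with a = 2.5, b = 3.5, c = -7.
= 118.75 + 547.575 + 1768.9 + (-297.5) + (-385) + 759.5
= 2512.225.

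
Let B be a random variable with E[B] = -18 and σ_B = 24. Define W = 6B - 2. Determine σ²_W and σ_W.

σ²_W = 20736, σ_W = 144

W = 6B - 2 is linear with a = 6, b = -2.
σ²_B = 24² = 576.
σ²_W = a²·σ²_B = 6²·576 = 20736 (the additive constant -2 does not affect variance).
σ_W = |a|·σ_B = |6|·24 = 144.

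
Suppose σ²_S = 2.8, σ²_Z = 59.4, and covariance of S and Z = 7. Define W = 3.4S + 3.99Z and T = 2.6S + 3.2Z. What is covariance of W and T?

By bilinearity, covariance of W and T = ac·σ²_S + bd·σ²_Z + (ad+bc)·covariance of S and Z, with a=3.4, b=3.99, c=2.6, d=3.2.
ac·σ²_S = 3.4·2.6·2.8 = 24.752
bd·σ²_Z = 3.99·3.2·59.4 = 758.4192
(ad+bc)·covariance of S and Z = (21.254)·7 = 148.778
covariance of W and T = 24.752 + 758.4192 + 148.778 = 931.9492.

covariance of W and T = 931.9492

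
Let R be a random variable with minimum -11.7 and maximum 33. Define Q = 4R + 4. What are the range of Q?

Range of R = 33 − (-11.7) = 44.7.
Range(Q) = |a|·Range(R) = |4|·44.7 = 178.8.

Range(Q) = 178.8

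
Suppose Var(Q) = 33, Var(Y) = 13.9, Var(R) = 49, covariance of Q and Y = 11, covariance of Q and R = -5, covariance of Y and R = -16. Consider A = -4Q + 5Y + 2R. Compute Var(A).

Var(A) = 391.5

Var(A) = a²·Var(Q) + b²·Var(Y) + c²·Var(R) + 2ab·covariance of Q and Y + 2ac·covariance of Q and R + 2bc·covariance of Y and R, with a = -4, b = 5, c = 2.
= 528 + 347.5 + 196 + (-440) + 80 + (-320)
= 391.5.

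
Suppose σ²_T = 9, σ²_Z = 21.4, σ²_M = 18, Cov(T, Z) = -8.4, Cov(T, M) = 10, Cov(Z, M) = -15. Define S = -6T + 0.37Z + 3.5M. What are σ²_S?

σ²_S = 125.87566

σ²_S = a²·σ²_T + b²·σ²_Z + c²·σ²_M + 2ab·Cov(T, Z) + 2ac·Cov(T, M) + 2bc·Cov(Z, M), with a = -6, b = 0.37, c = 3.5.
= 324 + 2.92966 + 220.5 + 37.296 + (-420) + (-38.85)
= 125.87566.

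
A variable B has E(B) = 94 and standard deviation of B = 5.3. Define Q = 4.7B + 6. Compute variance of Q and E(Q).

Q = 4.7B + 6 is linear with a = 4.7, b = 6.
variance of B = 5.3² = 28.09.
variance of Q = a²·variance of B = 4.7²·28.09 = 620.5081 (the additive constant 6 does not affect variance).
E(Q) = a·E(B) + b = 4.7·94 + 6 = 447.8.

variance of Q = 620.5081, E(Q) = 447.8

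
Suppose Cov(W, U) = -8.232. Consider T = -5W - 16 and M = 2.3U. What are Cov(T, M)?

Cov(T, M) = 94.668

Cov(T, M) = a·c·Cov(W, U) = (-5)·2.3·(-8.232) = 94.668. Additive constants drop out.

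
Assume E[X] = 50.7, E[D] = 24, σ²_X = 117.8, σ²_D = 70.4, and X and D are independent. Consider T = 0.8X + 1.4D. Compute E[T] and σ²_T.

E[T] = 74.16, σ²_T = 213.376

E[T] = 0.8·E[X] + 1.4·E[D] = 0.8·50.7 + 1.4·24 = 74.16.
σ²_T = a²·σ²_X + b²·σ²_D + 2ab·covariance of X and D with a = 0.8, b = 1.4.
Independence gives covariance of X and D = 0.
= 0.8²·117.8 + 1.4²·70.4 + 2·0.8·1.4·0
= 75.392 + 137.984 + 0 = 213.376.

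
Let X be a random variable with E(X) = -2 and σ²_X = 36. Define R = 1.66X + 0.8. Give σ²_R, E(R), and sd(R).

R = 1.66X + 0.8 is linear with a = 1.66, b = 0.8.
σ²_R = a²·σ²_X = 1.66²·36 = 99.2016 (the additive constant 0.8 does not affect variance).
E(R) = a·E(X) + b = 1.66·(-2) + 0.8 = -2.52.
sd(X) = √36 = 6.
sd(R) = |a|·sd(X) = |1.66|·6 = 9.96.

σ²_R = 99.2016, E(R) = -2.52, sd(R) = 9.96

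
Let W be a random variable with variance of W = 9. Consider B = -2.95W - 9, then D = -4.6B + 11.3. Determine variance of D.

variance of D = 1657.3041

variance of B = (-2.95)²·9 = 78.3225.
variance of D = (-4.6)²·78.3225 = 1657.3041.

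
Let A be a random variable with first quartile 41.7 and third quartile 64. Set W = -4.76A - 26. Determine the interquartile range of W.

IQR of A = Q3 − Q1 = 64 − 41.7 = 22.3.
Under W = aA + b, IQR(W) = |a|·IQR(A) = |-4.76|·22.3 = 106.148 (shifts cancel; spread scales by |a|).

IQR(W) = 106.148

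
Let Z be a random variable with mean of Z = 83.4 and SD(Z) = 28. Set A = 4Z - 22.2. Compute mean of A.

A = 4Z - 22.2 is linear with a = 4, b = -22.2.
mean of A = a·mean of Z + b = 4·83.4 + (-22.2) = 311.4.

mean of A = 311.4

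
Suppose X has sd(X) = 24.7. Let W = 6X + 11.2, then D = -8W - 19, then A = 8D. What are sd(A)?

sd(A) = 9484.8

sd(W) = |6|·24.7 = 148.2.
sd(D) = |-8|·148.2 = 1185.6.
sd(A) = |8|·1185.6 = 9484.8.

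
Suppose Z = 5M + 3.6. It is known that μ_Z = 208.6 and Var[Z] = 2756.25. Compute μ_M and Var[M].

μ_M = 41, Var[M] = 110.25

From Z = 5M + 3.6: μ_Z = a·μ_M + b, so μ_M = (μ_Z − b)/a = (208.6 − 3.6)/5 = 41.
Var[Z] = a²·Var[M], so Var[M] = 2756.25/5² = 110.25.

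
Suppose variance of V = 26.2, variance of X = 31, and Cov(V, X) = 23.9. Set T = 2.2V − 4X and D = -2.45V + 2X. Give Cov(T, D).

By bilinearity, Cov(T, D) = ac·variance of V + bd·variance of X + (ad+bc)·Cov(V, X), with a=2.2, b=-4, c=-2.45, d=2.
ac·variance of V = 2.2·(-2.45)·26.2 = -141.218
bd·variance of X = (-4)·2·31 = -248
(ad+bc)·Cov(V, X) = (14.2)·23.9 = 339.38
Cov(T, D) = -141.218 + (-248) + 339.38 = -49.838.

Cov(T, D) = -49.838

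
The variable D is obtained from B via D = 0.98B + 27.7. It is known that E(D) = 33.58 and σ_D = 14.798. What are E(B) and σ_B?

From D = 0.98B + 27.7: E(D) = a·E(B) + b, so E(B) = (E(D) − b)/a = (33.58 − 27.7)/0.98 = 6.
σ_D = |a|·σ_B, so σ_B = 14.798/|0.98| = 15.1.

E(B) = 6, σ_B = 15.1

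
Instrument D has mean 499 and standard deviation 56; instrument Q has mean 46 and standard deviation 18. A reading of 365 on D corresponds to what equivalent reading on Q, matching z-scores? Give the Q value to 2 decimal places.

Q = 2.93

z = (365 − 499)/56 ≈ -2.3929.
Q = 46 + z·18 = 46 + (365 − 499)·18/56 ≈ 2.93.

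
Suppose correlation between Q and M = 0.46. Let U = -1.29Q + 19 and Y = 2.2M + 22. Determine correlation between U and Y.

correlation between U and Y = -0.46

Linear rescalings preserve |correlation|; the slopes -1.29 and 2.2 have opposite signs, so the correlation flips sign: correlation between U and Y = −correlation between Q and M = -0.46.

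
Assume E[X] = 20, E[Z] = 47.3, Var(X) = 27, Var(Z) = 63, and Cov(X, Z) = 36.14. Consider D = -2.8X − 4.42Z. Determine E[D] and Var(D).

E[D] = -265.066, Var(D) = 2337.01048

E[D] = (-2.8)·E[X] + (-4.42)·E[Z] = (-2.8)·20 + (-4.42)·47.3 = -265.066.
Var(D) = a²·Var(X) + b²·Var(Z) + 2ab·Cov(X, Z) with a = -2.8, b = -4.42.
= (-2.8)²·27 + (-4.42)²·63 + 2·(-2.8)·(-4.42)·36.14
= 211.68 + 1230.7932 + 894.53728 = 2337.01048.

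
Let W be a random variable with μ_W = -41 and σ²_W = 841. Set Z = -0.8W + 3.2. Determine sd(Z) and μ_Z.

sd(Z) = 23.2, μ_Z = 36

Z = -0.8W + 3.2 is linear with a = -0.8, b = 3.2.
sd(W) = √841 = 29.
sd(Z) = |a|·sd(W) = |-0.8|·29 = 23.2.
μ_Z = a·μ_W + b = (-0.8)·(-41) + 3.2 = 36.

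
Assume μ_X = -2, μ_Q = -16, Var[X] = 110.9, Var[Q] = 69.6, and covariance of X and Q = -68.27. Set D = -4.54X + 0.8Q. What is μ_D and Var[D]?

μ_D = (-4.54)·μ_X + 0.8·μ_Q = (-4.54)·(-2) + 0.8·(-16) = -3.72.
Var[D] = a²·Var[X] + b²·Var[Q] + 2ab·covariance of X and Q with a = -4.54, b = 0.8.
= (-4.54)²·110.9 + 0.8²·69.6 + 2·(-4.54)·0.8·(-68.27)
= 2285.82644 + 44.544 + 495.91328 = 2826.28372.

μ_D = -3.72, Var[D] = 2826.28372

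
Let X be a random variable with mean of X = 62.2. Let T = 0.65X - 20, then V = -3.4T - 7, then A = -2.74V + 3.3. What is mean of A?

mean of A = 212.80588

mean of T = 0.65·62.2 + (-20) = 20.43.
mean of V = (-3.4)·20.43 + (-7) = -76.462.
mean of A = (-2.74)·(-76.462) + 3.3 = 212.80588.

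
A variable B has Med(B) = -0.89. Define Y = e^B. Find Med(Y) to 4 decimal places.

Med(Y) = 0.4107

e^B is monotone on this domain, so Med(Y) = exp(-0.89) ≈ 0.4107.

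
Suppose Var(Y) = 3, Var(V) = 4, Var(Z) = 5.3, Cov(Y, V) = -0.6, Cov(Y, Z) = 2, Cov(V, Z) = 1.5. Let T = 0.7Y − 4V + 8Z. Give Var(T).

Var(T) = a²·Var(Y) + b²·Var(V) + c²·Var(Z) + 2ab·Cov(Y, V) + 2ac·Cov(Y, Z) + 2bc·Cov(V, Z), with a = 0.7, b = -4, c = 8.
= 1.47 + 64 + 339.2 + 3.36 + 22.4 + (-96)
= 334.43.

Var(T) = 334.43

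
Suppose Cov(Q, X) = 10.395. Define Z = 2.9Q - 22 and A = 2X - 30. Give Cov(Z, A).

Cov(Z, A) = a·c·Cov(Q, X) = 2.9·2·10.395 = 60.291. Additive constants drop out.

Cov(Z, A) = 60.291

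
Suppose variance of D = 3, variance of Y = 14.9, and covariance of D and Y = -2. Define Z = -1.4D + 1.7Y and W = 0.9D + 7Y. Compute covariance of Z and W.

covariance of Z and W = 190.07

By bilinearity, covariance of Z and W = ac·variance of D + bd·variance of Y + (ad+bc)·covariance of D and Y, with a=-1.4, b=1.7, c=0.9, d=7.
ac·variance of D = (-1.4)·0.9·3 = -3.78
bd·variance of Y = 1.7·7·14.9 = 177.31
(ad+bc)·covariance of D and Y = (-8.27)·(-2) = 16.54
covariance of Z and W = -3.78 + 177.31 + 16.54 = 190.07.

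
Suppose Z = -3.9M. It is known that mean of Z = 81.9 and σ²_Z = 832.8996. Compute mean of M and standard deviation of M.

mean of M = -21, standard deviation of M = 7.4

From Z = -3.9M: mean of Z = a·mean of M + b, so mean of M = (mean of Z − b)/a = (81.9 − 0)/(-3.9) = -21.
standard deviation of Z = √832.8996 = 28.86.
standard deviation of Z = |a|·standard deviation of M, so standard deviation of M = 28.86/|-3.9| = 7.4.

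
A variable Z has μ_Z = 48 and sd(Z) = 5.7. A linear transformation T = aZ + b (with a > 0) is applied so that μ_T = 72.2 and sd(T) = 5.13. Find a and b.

a = 0.9, b = 29

sd(T) = a·sd(Z) (a > 0), so a = 5.13/5.7 = 0.9.
μ_T = a·μ_Z + b, so b = 72.2 − 0.9·48 = 29.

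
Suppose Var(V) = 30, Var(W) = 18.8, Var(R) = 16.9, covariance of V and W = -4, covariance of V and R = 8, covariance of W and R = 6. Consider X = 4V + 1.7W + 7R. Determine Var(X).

Var(X) = a²·Var(V) + b²·Var(W) + c²·Var(R) + 2ab·covariance of V and W + 2ac·covariance of V and R + 2bc·covariance of W and R, with a = 4, b = 1.7, c = 7.
= 480 + 54.332 + 828.1 + (-54.4) + 448 + 142.8
= 1898.832.

Var(X) = 1898.832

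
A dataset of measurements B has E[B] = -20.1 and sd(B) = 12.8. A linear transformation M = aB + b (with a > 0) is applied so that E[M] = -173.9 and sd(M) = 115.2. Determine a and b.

sd(M) = a·sd(B) (a > 0), so a = 115.2/12.8 = 9.
E[M] = a·E[B] + b, so b = -173.9 − 9·(-20.1) = 7.

a = 9, b = 7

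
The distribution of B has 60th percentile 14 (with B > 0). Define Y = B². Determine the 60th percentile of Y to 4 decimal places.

60th percentile of Y = 196

B² is increasing, so P_{60}(Y) = g(P_{60}(B)) = 196.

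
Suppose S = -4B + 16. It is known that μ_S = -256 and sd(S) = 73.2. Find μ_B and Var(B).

μ_B = 68, Var(B) = 334.89

From S = -4B + 16: μ_S = a·μ_B + b, so μ_B = (μ_S − b)/a = (-256 − 16)/(-4) = 68.
Var(S) = 73.2² = 5358.24.
Var(S) = a²·Var(B), so Var(B) = 5358.24/(-4)² = 334.89.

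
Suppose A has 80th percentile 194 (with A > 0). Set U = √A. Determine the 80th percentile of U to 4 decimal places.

√A is increasing, so P_{80}(U) = g(P_{80}(A)) ≈ 13.9284.

80th percentile of U = 13.9284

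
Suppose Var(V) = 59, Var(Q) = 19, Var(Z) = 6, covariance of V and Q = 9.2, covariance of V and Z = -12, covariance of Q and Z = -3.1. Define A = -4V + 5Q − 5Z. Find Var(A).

Var(A) = a²·Var(V) + b²·Var(Q) + c²·Var(Z) + 2ab·covariance of V and Q + 2ac·covariance of V and Z + 2bc·covariance of Q and Z, with a = -4, b = 5, c = -5.
= 944 + 475 + 150 + (-368) + (-480) + 155
= 876.

Var(A) = 876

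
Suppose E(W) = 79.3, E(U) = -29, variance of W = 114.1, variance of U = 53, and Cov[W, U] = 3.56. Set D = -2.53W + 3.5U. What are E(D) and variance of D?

E(D) = (-2.53)·E(W) + 3.5·E(U) = (-2.53)·79.3 + 3.5·(-29) = -302.129.
variance of D = a²·variance of W + b²·variance of U + 2ab·Cov[W, U] with a = -2.53, b = 3.5.
= (-2.53)²·114.1 + 3.5²·53 + 2·(-2.53)·3.5·3.56
= 730.34269 + 649.25 + (-63.0476) = 1316.54509.

E(D) = -302.129, variance of D = 1316.54509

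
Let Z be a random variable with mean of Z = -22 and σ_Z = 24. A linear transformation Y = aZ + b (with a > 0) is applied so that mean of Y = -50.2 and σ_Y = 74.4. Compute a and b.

σ_Y = a·σ_Z (a > 0), so a = 74.4/24 = 3.1.
mean of Y = a·mean of Z + b, so b = -50.2 − 3.1·(-22) = 18.

a = 3.1, b = 18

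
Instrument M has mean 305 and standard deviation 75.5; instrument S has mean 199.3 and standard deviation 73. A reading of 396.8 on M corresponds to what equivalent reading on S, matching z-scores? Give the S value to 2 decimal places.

z = (396.8 − 305)/75.5 ≈ 1.2159.
S = 199.3 + z·73 = 199.3 + (396.8 − 305)·73/75.5 ≈ 288.06.

S = 288.06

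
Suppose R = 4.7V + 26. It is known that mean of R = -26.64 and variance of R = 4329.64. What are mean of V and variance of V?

From R = 4.7V + 26: mean of R = a·mean of V + b, so mean of V = (mean of R − b)/a = (-26.64 − 26)/4.7 = -11.2.
variance of R = a²·variance of V, so variance of V = 4329.64/4.7² = 196.

mean of V = -11.2, variance of V = 196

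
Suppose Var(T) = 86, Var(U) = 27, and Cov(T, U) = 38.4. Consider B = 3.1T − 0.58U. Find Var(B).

Var(B) = 697.4564

Var(B) = a²·Var(T) + b²·Var(U) + 2ab·Cov(T, U) with a = 3.1, b = -0.58.
= 3.1²·86 + (-0.58)²·27 + 2·3.1·(-0.58)·38.4
= 826.46 + 9.0828 + (-138.0864) = 697.4564.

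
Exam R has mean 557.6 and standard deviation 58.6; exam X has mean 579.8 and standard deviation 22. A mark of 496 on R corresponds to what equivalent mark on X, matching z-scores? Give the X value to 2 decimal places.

z = (496 − 557.6)/58.6 ≈ -1.0512.
X = 579.8 + z·22 = 579.8 + (496 − 557.6)·22/58.6 ≈ 556.67.

X = 556.67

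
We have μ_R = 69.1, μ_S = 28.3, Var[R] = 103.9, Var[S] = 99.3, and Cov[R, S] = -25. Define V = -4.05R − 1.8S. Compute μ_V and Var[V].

μ_V = (-4.05)·μ_R + (-1.8)·μ_S = (-4.05)·69.1 + (-1.8)·28.3 = -330.795.
Var[V] = a²·Var[R] + b²·Var[S] + 2ab·Cov[R, S] with a = -4.05, b = -1.8.
= (-4.05)²·103.9 + (-1.8)²·99.3 + 2·(-4.05)·(-1.8)·(-25)
= 1704.21975 + 321.732 + (-364.5) = 1661.45175.

μ_V = -330.795, Var[V] = 1661.45175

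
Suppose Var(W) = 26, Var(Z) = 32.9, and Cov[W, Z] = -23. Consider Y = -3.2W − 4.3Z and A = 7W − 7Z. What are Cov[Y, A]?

By bilinearity, Cov[Y, A] = ac·Var(W) + bd·Var(Z) + (ad+bc)·Cov[W, Z], with a=-3.2, b=-4.3, c=7, d=-7.
ac·Var(W) = (-3.2)·7·26 = -582.4
bd·Var(Z) = (-4.3)·(-7)·32.9 = 990.29
(ad+bc)·Cov[W, Z] = (-7.7)·(-23) = 177.1
Cov[Y, A] = -582.4 + 990.29 + 177.1 = 584.99.

Cov[Y, A] = 584.99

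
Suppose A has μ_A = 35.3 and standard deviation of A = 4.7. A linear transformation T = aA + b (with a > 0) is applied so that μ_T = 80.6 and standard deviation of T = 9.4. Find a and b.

standard deviation of T = a·standard deviation of A (a > 0), so a = 9.4/4.7 = 2.
μ_T = a·μ_A + b, so b = 80.6 − 2·35.3 = 10.

a = 2, b = 10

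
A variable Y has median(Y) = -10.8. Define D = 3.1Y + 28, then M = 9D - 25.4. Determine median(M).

median(M) = -74.72

median(D) = 3.1·(-10.8) + 28 = -5.48.
median(M) = 9·(-5.48) + (-25.4) = -74.72.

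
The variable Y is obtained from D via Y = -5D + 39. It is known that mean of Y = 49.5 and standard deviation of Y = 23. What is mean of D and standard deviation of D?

From Y = -5D + 39: mean of Y = a·mean of D + b, so mean of D = (mean of Y − b)/a = (49.5 − 39)/(-5) = -2.1.
standard deviation of Y = |a|·standard deviation of D, so standard deviation of D = 23/|-5| = 4.6.

mean of D = -2.1, standard deviation of D = 4.6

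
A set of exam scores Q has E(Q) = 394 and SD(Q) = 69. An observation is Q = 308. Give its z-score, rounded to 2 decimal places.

z = -1.25

z = (Q − E(Q)) / SD(Q) = (308 − 394) / 69 ≈ -1.25.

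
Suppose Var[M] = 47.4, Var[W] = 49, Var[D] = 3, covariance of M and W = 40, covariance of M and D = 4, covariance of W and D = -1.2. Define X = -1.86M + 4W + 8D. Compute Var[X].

Var[X] = 348.94504

Var[X] = a²·Var[M] + b²·Var[W] + c²·Var[D] + 2ab·covariance of M and W + 2ac·covariance of M and D + 2bc·covariance of W and D, with a = -1.86, b = 4, c = 8.
= 163.98504 + 784 + 192 + (-595.2) + (-119.04) + (-76.8)
= 348.94504.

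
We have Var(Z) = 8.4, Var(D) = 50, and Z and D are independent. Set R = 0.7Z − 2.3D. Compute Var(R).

Var(R) = 268.616

Var(R) = a²·Var(Z) + b²·Var(D) + 2ab·covariance of Z and D with a = 0.7, b = -2.3.
Independence gives covariance of Z and D = 0.
= 0.7²·8.4 + (-2.3)²·50 + 2·0.7·(-2.3)·0
= 4.116 + 264.5 + 0 = 268.616.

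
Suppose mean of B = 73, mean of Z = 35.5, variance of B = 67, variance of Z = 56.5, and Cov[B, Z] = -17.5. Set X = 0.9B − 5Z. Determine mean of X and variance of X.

mean of X = 0.9·mean of B + (-5)·mean of Z = 0.9·73 + (-5)·35.5 = -111.8.
variance of X = a²·variance of B + b²·variance of Z + 2ab·Cov[B, Z] with a = 0.9, b = -5.
= 0.9²·67 + (-5)²·56.5 + 2·0.9·(-5)·(-17.5)
= 54.27 + 1412.5 + 157.5 = 1624.27.

mean of X = -111.8, variance of X = 1624.27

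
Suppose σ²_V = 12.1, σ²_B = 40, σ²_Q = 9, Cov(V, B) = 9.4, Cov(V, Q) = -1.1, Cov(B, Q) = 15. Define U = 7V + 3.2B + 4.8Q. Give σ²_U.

σ²_U = 2017.86

σ²_U = a²·σ²_V + b²·σ²_B + c²·σ²_Q + 2ab·Cov(V, B) + 2ac·Cov(V, Q) + 2bc·Cov(B, Q), with a = 7, b = 3.2, c = 4.8.
= 592.9 + 409.6 + 207.36 + 421.12 + (-73.92) + 460.8
= 2017.86.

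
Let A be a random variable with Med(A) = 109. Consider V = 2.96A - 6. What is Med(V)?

A linear map preserves order up to sign, so Med(V) = a·Med(A) + b = 2.96·109 + (-6) = 316.64.

Med(V) = 316.64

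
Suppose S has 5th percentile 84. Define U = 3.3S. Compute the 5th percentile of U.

Since a = 3.3 > 0 the transformation is increasing, so the 5th percentile of U = a·(P_{5} of S) + b = 3.3·84 = 277.2.

5th percentile of U = 277.2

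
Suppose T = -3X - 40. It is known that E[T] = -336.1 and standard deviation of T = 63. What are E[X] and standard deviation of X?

E[X] = 98.7, standard deviation of X = 21

From T = -3X - 40: E[T] = a·E[X] + b, so E[X] = (E[T] − b)/a = (-336.1 − (-40))/(-3) = 98.7.
standard deviation of T = |a|·standard deviation of X, so standard deviation of X = 63/|-3| = 21.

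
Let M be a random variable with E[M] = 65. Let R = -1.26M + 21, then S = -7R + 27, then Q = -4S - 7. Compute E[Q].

E[Q] = -1820.2

E[R] = (-1.26)·65 + 21 = -60.9.
E[S] = (-7)·(-60.9) + 27 = 453.3.
E[Q] = (-4)·453.3 + (-7) = -1820.2.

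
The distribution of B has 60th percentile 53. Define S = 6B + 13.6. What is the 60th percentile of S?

Since a = 6 > 0 the transformation is increasing, so the 60th percentile of S = a·(P_{60} of B) + b = 6·53 + 13.6 = 331.6.

60th percentile of S = 331.6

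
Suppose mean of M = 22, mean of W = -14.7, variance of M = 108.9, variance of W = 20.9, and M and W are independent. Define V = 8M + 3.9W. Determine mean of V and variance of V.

mean of V = 8·mean of M + 3.9·mean of W = 8·22 + 3.9·(-14.7) = 118.67.
variance of V = a²·variance of M + b²·variance of W + 2ab·covariance of M and W with a = 8, b = 3.9.
Independence gives covariance of M and W = 0.
= 8²·108.9 + 3.9²·20.9 + 2·8·3.9·0
= 6969.6 + 317.889 + 0 = 7287.489.

mean of V = 118.67, variance of V = 7287.489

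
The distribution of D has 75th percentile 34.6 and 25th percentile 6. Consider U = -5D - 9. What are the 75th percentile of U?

75th percentile of U = -39

Since a = -5 < 0 the transformation is decreasing, reversing order: the 75th percentile of U corresponds to the 25th percentile of D.
So P_{75}(U) = a·P_{25}(D) + b = (-5)·6 + (-9) = -39.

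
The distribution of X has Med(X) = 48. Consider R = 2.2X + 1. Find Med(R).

A linear map preserves order up to sign, so Med(R) = a·Med(X) + b = 2.2·48 + 1 = 106.6.

Med(R) = 106.6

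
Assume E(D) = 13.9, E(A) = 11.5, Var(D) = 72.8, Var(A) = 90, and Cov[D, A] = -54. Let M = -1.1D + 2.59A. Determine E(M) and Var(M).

E(M) = 14.495, Var(M) = 999.509

E(M) = (-1.1)·E(D) + 2.59·E(A) = (-1.1)·13.9 + 2.59·11.5 = 14.495.
Var(M) = a²·Var(D) + b²·Var(A) + 2ab·Cov[D, A] with a = -1.1, b = 2.59.
= (-1.1)²·72.8 + 2.59²·90 + 2·(-1.1)·2.59·(-54)
= 88.088 + 603.729 + 307.692 = 999.509.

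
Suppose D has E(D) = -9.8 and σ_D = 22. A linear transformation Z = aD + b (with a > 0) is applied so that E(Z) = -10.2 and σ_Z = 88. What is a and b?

σ_Z = a·σ_D (a > 0), so a = 88/22 = 4.
E(Z) = a·E(D) + b, so b = -10.2 − 4·(-9.8) = 29.

a = 4, b = 29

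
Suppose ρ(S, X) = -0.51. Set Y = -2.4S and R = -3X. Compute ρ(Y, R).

Linear rescalings preserve correlation up to sign; here the slopes -2.4 and -3 have the same sign, so ρ(Y, R) = ρ(S, X) = -0.51.

ρ(Y, R) = -0.51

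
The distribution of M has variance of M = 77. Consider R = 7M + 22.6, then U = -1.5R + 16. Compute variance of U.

variance of U = 8489.25

variance of R = 7²·77 = 3773.
variance of U = (-1.5)²·3773 = 8489.25.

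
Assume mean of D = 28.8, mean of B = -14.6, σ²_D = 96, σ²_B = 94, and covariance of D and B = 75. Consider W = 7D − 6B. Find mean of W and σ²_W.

mean of W = 7·mean of D + (-6)·mean of B = 7·28.8 + (-6)·(-14.6) = 289.2.
σ²_W = a²·σ²_D + b²·σ²_B + 2ab·covariance of D and B with a = 7, b = -6.
= 7²·96 + (-6)²·94 + 2·7·(-6)·75
= 4704 + 3384 + (-6300) = 1788.

mean of W = 289.2, σ²_W = 1788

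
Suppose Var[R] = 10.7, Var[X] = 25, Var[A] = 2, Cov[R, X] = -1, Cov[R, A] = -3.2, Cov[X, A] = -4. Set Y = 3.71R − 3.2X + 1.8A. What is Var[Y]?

Var[Y] = 436.84067

Var[Y] = a²·Var[R] + b²·Var[X] + c²·Var[A] + 2ab·Cov[R, X] + 2ac·Cov[R, A] + 2bc·Cov[X, A], with a = 3.71, b = -3.2, c = 1.8.
= 147.27587 + 256 + 6.48 + 23.744 + (-42.7392) + 46.08
= 436.84067.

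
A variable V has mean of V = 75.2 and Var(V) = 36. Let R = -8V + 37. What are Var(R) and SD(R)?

R = -8V + 37 is linear with a = -8, b = 37.
Var(R) = a²·Var(V) = (-8)²·36 = 2304 (the additive constant 37 does not affect variance).
SD(V) = √36 = 6.
SD(R) = |a|·SD(V) = |-8|·6 = 48.

Var(R) = 2304, SD(R) = 48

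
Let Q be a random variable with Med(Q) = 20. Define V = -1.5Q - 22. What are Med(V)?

A linear map preserves order up to sign, so Med(V) = a·Med(Q) + b = (-1.5)·20 + (-22) = -52.

Med(V) = -52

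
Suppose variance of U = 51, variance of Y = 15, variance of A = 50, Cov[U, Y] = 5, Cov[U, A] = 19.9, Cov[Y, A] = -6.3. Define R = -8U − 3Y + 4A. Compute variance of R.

variance of R = a²·variance of U + b²·variance of Y + c²·variance of A + 2ab·Cov[U, Y] + 2ac·Cov[U, A] + 2bc·Cov[Y, A], with a = -8, b = -3, c = 4.
= 3264 + 135 + 800 + 240 + (-1273.6) + 151.2
= 3316.6.

variance of R = 3316.6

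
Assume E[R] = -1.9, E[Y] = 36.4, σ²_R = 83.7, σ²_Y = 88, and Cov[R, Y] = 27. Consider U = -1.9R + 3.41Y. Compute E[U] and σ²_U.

E[U] = 127.734, σ²_U = 975.5638

E[U] = (-1.9)·E[R] + 3.41·E[Y] = (-1.9)·(-1.9) + 3.41·36.4 = 127.734.
σ²_U = a²·σ²_R + b²·σ²_Y + 2ab·Cov[R, Y] with a = -1.9, b = 3.41.
= (-1.9)²·83.7 + 3.41²·88 + 2·(-1.9)·3.41·27
= 302.157 + 1023.2728 + (-349.866) = 975.5638.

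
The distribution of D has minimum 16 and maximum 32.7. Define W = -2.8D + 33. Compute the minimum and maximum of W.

a = -2.8 < 0, so order reverses: min(W) = a·max(D)+b = (-2.8)·32.7 + 33 = -58.56; max(W) = a·min(D)+b = (-2.8)·16 + 33 = -11.8.

min(W) = -58.56, max(W) = -11.8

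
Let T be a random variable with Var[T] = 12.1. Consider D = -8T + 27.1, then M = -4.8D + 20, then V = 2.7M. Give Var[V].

Var[D] = (-8)²·12.1 = 774.4.
Var[M] = (-4.8)²·774.4 = 17842.176.
Var[V] = 2.7²·17842.176 = 130069.46304.

Var[V] = 130069.46304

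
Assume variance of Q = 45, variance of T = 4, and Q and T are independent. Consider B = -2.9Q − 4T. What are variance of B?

variance of B = 442.45

variance of B = a²·variance of Q + b²·variance of T + 2ab·Cov(Q, T) with a = -2.9, b = -4.
Independence gives Cov(Q, T) = 0.
= (-2.9)²·45 + (-4)²·4 + 2·(-2.9)·(-4)·0
= 378.45 + 64 + 0 = 442.45.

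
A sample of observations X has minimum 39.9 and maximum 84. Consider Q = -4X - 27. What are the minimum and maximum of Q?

a = -4 < 0, so order reverses: min(Q) = a·max(X)+b = (-4)·84 + (-27) = -363; max(Q) = a·min(X)+b = (-4)·39.9 + (-27) = -186.6.

min(Q) = -363, max(Q) = -186.6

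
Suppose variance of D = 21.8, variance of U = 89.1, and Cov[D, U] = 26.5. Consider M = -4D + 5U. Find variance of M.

variance of M = 1516.3

variance of M = a²·variance of D + b²·variance of U + 2ab·Cov[D, U] with a = -4, b = 5.
= (-4)²·21.8 + 5²·89.1 + 2·(-4)·5·26.5
= 348.8 + 2227.5 + (-1060) = 1516.3.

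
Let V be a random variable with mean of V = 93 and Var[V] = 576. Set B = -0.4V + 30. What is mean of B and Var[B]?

mean of B = -7.2, Var[B] = 92.16

B = -0.4V + 30 is linear with a = -0.4, b = 30.
mean of B = a·mean of V + b = (-0.4)·93 + 30 = -7.2.
Var[B] = a²·Var[V] = (-0.4)²·576 = 92.16 (the additive constant 30 does not affect variance).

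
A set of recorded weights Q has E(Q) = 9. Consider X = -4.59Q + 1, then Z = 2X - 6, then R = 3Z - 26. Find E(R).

E(X) = (-4.59)·9 + 1 = -40.31.
E(Z) = 2·(-40.31) + (-6) = -86.62.
E(R) = 3·(-86.62) + (-26) = -285.86.

E(R) = -285.86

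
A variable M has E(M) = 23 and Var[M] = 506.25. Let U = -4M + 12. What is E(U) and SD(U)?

E(U) = -80, SD(U) = 90

U = -4M + 12 is linear with a = -4, b = 12.
E(U) = a·E(M) + b = (-4)·23 + 12 = -80.
SD(M) = √506.25 = 22.5.
SD(U) = |a|·SD(M) = |-4|·22.5 = 90.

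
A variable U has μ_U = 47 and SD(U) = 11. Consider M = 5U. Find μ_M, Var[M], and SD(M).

μ_M = 235, Var[M] = 3025, SD(M) = 55

M = 5U is linear with a = 5, b = 0.
μ_M = a·μ_U + b = 5·47 = 235.
Var[U] = 11² = 121.
Var[M] = a²·Var[U] = 5²·121 = 3025.
SD(M) = |a|·SD(U) = |5|·11 = 55.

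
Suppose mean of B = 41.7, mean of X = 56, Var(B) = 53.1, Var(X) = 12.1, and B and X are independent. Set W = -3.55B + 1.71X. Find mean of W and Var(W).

mean of W = -52.275, Var(W) = 704.57436

mean of W = (-3.55)·mean of B + 1.71·mean of X = (-3.55)·41.7 + 1.71·56 = -52.275.
Var(W) = a²·Var(B) + b²·Var(X) + 2ab·Cov[B, X] with a = -3.55, b = 1.71.
Independence gives Cov[B, X] = 0.
= (-3.55)²·53.1 + 1.71²·12.1 + 2·(-3.55)·1.71·0
= 669.19275 + 35.38161 + 0 = 704.57436.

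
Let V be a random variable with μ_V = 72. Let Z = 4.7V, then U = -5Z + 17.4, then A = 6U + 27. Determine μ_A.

μ_Z = 4.7·72 = 338.4.
μ_U = (-5)·338.4 + 17.4 = -1674.6.
μ_A = 6·(-1674.6) + 27 = -10020.6.

μ_A = -10020.6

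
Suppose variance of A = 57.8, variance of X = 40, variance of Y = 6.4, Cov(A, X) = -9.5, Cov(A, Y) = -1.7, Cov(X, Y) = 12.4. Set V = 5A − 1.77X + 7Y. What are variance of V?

variance of V = 1625.794

variance of V = a²·variance of A + b²·variance of X + c²·variance of Y + 2ab·Cov(A, X) + 2ac·Cov(A, Y) + 2bc·Cov(X, Y), with a = 5, b = -1.77, c = 7.
= 1445 + 125.316 + 313.6 + 168.15 + (-119) + (-307.272)
= 1625.794.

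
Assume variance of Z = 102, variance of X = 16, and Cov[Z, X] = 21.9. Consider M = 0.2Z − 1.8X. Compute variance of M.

variance of M = a²·variance of Z + b²·variance of X + 2ab·Cov[Z, X] with a = 0.2, b = -1.8.
= 0.2²·102 + (-1.8)²·16 + 2·0.2·(-1.8)·21.9
= 4.08 + 51.84 + (-15.768) = 40.152.

variance of M = 40.152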